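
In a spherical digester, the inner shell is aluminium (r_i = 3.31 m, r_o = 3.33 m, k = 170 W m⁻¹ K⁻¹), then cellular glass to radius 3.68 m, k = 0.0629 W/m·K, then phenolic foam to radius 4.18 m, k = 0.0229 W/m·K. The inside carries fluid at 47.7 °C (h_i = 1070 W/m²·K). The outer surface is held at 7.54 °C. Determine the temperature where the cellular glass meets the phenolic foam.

Resistance network (inner→outer):
  R_conv,in = 1/(4πr²h) = 1/(4π·3.31²·1070) = 6.788×10^-6 K/W
  R_aluminium = (1/3.31 − 1/3.33)/(4πk) = 0.001815/(4π·170) = 8.494×10^-7 K/W
  R_cellular glass = (1/3.33 − 1/3.68)/(4πk) = 0.02856/(4π·0.0629) = 0.03613 K/W
  R_phenolic foam = (1/3.68 − 1/4.18)/(4πk) = 0.03250/(4π·0.0229) = 0.1130 K/W
ΣR = 6.788×10^-6 + 8.494×10^-7 + 0.03613 + 0.1130 = 0.1491 K/W
Q = ΔT/ΣR = (47.7 °C − 7.54 °C)/0.1491 = 269.3 W
From the inner boundary to the cellular glass/phenolic foam interface, ΣR_partial = 0.03614 K/W.
T_interface = T_in − Q·ΣR_partial = 47.7 °C − (269.3)(0.03614) = 38.0 °C

T = 38.0 °C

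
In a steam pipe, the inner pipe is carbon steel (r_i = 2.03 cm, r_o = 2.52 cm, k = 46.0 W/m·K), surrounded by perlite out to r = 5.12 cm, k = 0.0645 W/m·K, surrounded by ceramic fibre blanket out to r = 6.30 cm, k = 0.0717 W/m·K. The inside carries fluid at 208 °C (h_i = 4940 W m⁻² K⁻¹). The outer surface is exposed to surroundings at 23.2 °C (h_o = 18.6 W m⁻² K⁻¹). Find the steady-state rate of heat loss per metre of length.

Q' = 78.7 W/m

Treat each layer as a resistance in series:
  R'_conv,in = 1/(2πr h) = 1/(2π·0.0203·4940) = 0.001587 m·K/W
  R'_carbon steel = ln(0.0252/0.0203)/(2πk) = 0.2162/(2π·46.0) = 7.481×10^-4 m·K/W
  R'_perlite = ln(0.0512/0.0252)/(2πk) = 0.7089/(2π·0.0645) = 1.749 m·K/W
  R'_ceramic fibre blanket = ln(0.0630/0.0512)/(2πk) = 0.2074/(2π·0.0717) = 0.4604 m·K/W
  R'_conv,out = 1/(2πr h) = 1/(2π·0.0630·18.6) = 0.1358 m·K/W
ΣR = 0.001587 + 7.481×10^-4 + 1.749 + 0.4604 + 0.1358 = 2.348 m·K/W
Q' = ΔT/ΣR = (208 °C − 23.2 °C)/2.348 = 78.7 W/m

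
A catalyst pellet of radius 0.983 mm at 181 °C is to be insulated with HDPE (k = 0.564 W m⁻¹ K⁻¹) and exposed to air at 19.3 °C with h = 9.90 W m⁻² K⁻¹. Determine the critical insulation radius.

For a sphere, r_cr = 2k_ins/h = 2·0.564/9.90 = 0.114 m = 11.4 cm

r_cr = 11.4 cm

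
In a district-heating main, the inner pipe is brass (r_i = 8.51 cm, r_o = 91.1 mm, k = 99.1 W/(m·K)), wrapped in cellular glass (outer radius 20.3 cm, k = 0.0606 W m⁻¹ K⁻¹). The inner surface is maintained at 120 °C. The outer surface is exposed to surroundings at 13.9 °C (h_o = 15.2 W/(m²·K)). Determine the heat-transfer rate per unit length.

Q' = 49.2 W/m

Series thermal resistances, inner to outer:
  R'_brass = ln(0.0911/0.0851)/(2πk) = 0.06813/(2π·99.1) = 1.094×10^-4 m·K/W
  R'_cellular glass = ln(0.203/0.0911)/(2πk) = 0.8012/(2π·0.0606) = 2.104 m·K/W
  R'_conv,out = 1/(2πr h) = 1/(2π·0.203·15.2) = 0.05158 m·K/W
ΣR = 1.094×10^-4 + 2.104 + 0.05158 = 2.156 m·K/W
Q' = ΔT/ΣR = (120 °C − 13.9 °C)/2.156 = 49.2 W/m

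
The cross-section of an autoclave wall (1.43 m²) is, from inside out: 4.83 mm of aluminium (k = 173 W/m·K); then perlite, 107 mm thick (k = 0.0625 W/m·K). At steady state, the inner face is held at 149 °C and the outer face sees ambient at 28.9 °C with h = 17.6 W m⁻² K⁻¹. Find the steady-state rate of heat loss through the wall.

Series thermal resistances, inner to outer:
  R_aluminium = L/(kA) = 0.00483/(173·1.43) = 1.952×10^-5 K/W
  R_perlite = L/(kA) = 0.107/(0.0625·1.43) = 1.197 K/W
  R_conv,out = 1/(hA) = 1/(17.6·1.43) = 0.03973 K/W
ΣR = 1.952×10^-5 + 1.197 + 0.03973 = 1.237 K/W
Q = ΔT/ΣR = (149 °C − 28.9 °C)/1.237 = 97.1 W

Q = 97.1 W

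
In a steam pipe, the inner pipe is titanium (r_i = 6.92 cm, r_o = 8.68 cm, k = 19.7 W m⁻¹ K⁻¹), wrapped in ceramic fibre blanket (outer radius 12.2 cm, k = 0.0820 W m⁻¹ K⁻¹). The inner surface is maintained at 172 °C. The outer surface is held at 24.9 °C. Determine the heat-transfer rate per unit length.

Q' = 222 W/m

Resistance network (inner→outer):
  R'_titanium = ln(0.0868/0.0692)/(2πk) = 0.2266/(2π·19.7) = 0.001831 m·K/W
  R'_ceramic fibre blanket = ln(0.122/0.0868)/(2πk) = 0.3404/(2π·0.0820) = 0.6607 m·K/W
ΣR = 0.001831 + 0.6607 = 0.6625 m·K/W
Q' = ΔT/ΣR = (172 °C − 24.9 °C)/0.6625 = 222 W/m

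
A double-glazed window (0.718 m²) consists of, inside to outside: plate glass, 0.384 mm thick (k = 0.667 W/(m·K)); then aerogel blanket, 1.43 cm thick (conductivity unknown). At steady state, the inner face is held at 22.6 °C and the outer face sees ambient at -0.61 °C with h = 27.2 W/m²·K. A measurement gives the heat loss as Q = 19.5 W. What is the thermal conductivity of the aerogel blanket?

k = 0.0175 W/m·K

ΣR = ΔT/Q = |22.6 − -0.61|/19.5 = 1.190 K/W
Known resistances:
  R_plate glass = L/(kA) = 3.84×10^-4/(0.667·0.718) = 8.018×10^-4 K/W
  R_conv,out = 1/(hA) = 1/(27.2·0.718) = 0.05120 K/W
R_aerogel blanket = ΣR − ΣR_known = 1.190 − 0.05200 = 1.138 K/W
L/(kA) = 1.138 ⇒ k = 0.0143/(1.138·0.718) = 0.0175 W/m·K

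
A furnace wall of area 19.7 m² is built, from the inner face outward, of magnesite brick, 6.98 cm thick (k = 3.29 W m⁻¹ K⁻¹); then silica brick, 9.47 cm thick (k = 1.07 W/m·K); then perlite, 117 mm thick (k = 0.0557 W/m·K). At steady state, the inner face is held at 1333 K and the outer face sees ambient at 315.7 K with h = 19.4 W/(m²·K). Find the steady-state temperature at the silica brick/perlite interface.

Resistance network (inner→outer):
  R_magnesite brick = L/(kA) = 0.0698/(3.29·19.7) = 0.001077 K/W
  R_silica brick = L/(kA) = 0.0947/(1.07·19.7) = 0.004493 K/W
  R_perlite = L/(kA) = 0.117/(0.0557·19.7) = 0.1066 K/W
  R_conv,out = 1/(hA) = 1/(19.4·19.7) = 0.002617 K/W
ΣR = 0.001077 + 0.004493 + 0.1066 + 0.002617 = 0.1148 K/W
Q = ΔT/ΣR = (1333 K − 315.7 K)/0.1148 = 8861 W
From the inner boundary to the silica brick/perlite interface, ΣR_partial = 0.005570 K/W.
T_interface = T_in − Q·ΣR_partial = 1333 K − (8861)(0.005570) = 1284 K

T = 1284 K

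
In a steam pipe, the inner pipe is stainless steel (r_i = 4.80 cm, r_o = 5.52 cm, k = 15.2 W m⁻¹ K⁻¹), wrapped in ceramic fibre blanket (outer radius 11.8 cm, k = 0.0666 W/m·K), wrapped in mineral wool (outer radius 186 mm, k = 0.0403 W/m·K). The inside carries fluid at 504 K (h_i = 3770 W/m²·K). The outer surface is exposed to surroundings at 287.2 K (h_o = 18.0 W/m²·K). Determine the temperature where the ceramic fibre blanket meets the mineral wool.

T = 396 K

Treat each layer as a resistance in series:
  R'_conv,in = 1/(2πr h) = 1/(2π·0.0480·3770) = 8.795×10^-4 m·K/W
  R'_stainless steel = ln(0.0552/0.0480)/(2πk) = 0.1398/(2π·15.2) = 0.001463 m·K/W
  R'_ceramic fibre blanket = ln(0.118/0.0552)/(2πk) = 0.7597/(2π·0.0666) = 1.816 m·K/W
  R'_mineral wool = ln(0.186/0.118)/(2πk) = 0.4551/(2π·0.0403) = 1.797 m·K/W
  R'_conv,out = 1/(2πr h) = 1/(2π·0.186·18.0) = 0.04754 m·K/W
ΣR = 8.795×10^-4 + 0.001463 + 1.816 + 1.797 + 0.04754 = 3.663 m·K/W
Q' = ΔT/ΣR = (504 K − 287.2 K)/3.663 = 59.19 W/m
From the inner boundary to the ceramic fibre blanket/mineral wool interface, ΣR_partial = 1.818 m·K/W.
T_interface = T_in − Q'·ΣR_partial = 504 K − (59.19)(1.818) = 396 K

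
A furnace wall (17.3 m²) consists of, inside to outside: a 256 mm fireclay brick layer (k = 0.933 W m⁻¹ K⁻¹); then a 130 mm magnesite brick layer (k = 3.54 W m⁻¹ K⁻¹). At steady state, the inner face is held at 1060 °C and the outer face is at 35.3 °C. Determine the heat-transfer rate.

Q = 57000 W

Resistance network (inner→outer):
  R_fireclay brick = L/(kA) = 0.256/(0.933·17.3) = 0.01586 K/W
  R_magnesite brick = L/(kA) = 0.130/(3.54·17.3) = 0.002123 K/W
ΣR = 0.01586 + 0.002123 = 0.01798 K/W
Q = ΔT/ΣR = (1060 °C − 35.3 °C)/0.01798 = 57000 W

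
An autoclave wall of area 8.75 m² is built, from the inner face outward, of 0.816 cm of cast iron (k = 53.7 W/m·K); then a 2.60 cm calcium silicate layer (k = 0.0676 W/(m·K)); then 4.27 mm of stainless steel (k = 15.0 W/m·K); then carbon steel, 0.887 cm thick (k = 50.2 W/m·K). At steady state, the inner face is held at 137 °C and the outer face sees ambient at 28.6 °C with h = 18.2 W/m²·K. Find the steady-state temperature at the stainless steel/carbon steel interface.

Series thermal resistances, inner to outer:
  R_cast iron = L/(kA) = 0.00816/(53.7·8.75) = 1.737×10^-5 K/W
  R_calcium silicate = L/(kA) = 0.0260/(0.0676·8.75) = 0.04396 K/W
  R_stainless steel = L/(kA) = 0.00427/(15.0·8.75) = 3.253×10^-5 K/W
  R_carbon steel = L/(kA) = 0.00887/(50.2·8.75) = 2.019×10^-5 K/W
  R_conv,out = 1/(hA) = 1/(18.2·8.75) = 0.006279 K/W
ΣR = 1.737×10^-5 + 0.04396 + 3.253×10^-5 + 2.019×10^-5 + 0.006279 = 0.05031 K/W
Q = ΔT/ΣR = (137 °C − 28.6 °C)/0.05031 = 2155 W
From the inner boundary to the stainless steel/carbon steel interface, ΣR_partial = 0.04401 K/W.
T_interface = T_in − Q·ΣR_partial = 137 °C − (2155)(0.04401) = 42.2 °C

T = 42.2 °C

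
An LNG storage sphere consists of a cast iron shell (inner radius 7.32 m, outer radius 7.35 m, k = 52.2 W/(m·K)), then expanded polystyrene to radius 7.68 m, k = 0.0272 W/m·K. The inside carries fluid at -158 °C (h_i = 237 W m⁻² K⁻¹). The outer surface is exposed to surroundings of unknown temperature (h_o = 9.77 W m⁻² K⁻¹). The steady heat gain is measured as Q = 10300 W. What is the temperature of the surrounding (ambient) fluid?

T_out = 19.7 °C

Series resistances:
  R_conv,in = 1/(4πr²h) = 1/(4π·7.32²·237) = 6.266×10^-6 K/W
  R_cast iron = (1/7.32 − 1/7.35)/(4πk) = 5.576×10^-4/(4π·52.2) = 8.500×10^-7 K/W
  R_expanded polystyrene = (1/7.35 − 1/7.68)/(4πk) = 0.005846/(4π·0.0272) = 0.01710 K/W
  R_conv,out = 1/(4πr²h) = 1/(4π·7.68²·9.77) = 1.381×10^-4 K/W
ΣR = 0.01725 K/W
ΔT = Q·ΣR = 10300 × 0.01725 = 177.7 K
Heat flows inward, so T_out = T_in + ΔT = -158 + 177.7 = 19.7 °C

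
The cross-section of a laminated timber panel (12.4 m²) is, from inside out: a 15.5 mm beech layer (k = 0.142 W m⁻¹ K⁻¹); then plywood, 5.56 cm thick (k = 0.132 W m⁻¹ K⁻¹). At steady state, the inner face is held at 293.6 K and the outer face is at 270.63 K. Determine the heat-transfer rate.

Resistance network (inner→outer):
  R_beech = L/(kA) = 0.0155/(0.142·12.4) = 0.008803 K/W
  R_plywood = L/(kA) = 0.0556/(0.132·12.4) = 0.03397 K/W
ΣR = 0.008803 + 0.03397 = 0.04277 K/W
Q = ΔT/ΣR = (293.6 K − 270.63 K)/0.04277 = 537 W

Q = 537 W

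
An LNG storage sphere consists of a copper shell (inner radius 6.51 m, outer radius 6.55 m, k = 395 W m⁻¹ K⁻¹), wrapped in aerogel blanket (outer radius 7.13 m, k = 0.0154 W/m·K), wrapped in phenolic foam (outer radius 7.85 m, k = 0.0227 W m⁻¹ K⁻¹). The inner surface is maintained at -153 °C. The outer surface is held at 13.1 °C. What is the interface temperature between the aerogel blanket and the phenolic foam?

Resistance network (inner→outer):
  R_copper = (1/6.51 − 1/6.55)/(4πk) = 9.381×10^-4/(4π·395) = 1.890×10^-7 K/W
  R_aerogel blanket = (1/6.55 − 1/7.13)/(4πk) = 0.01242/(4π·0.0154) = 0.06418 K/W
  R_phenolic foam = (1/7.13 − 1/7.85)/(4πk) = 0.01286/(4π·0.0227) = 0.04510 K/W
ΣR = 1.890×10^-7 + 0.06418 + 0.04510 = 0.1093 K/W
Q = ΔT/ΣR = (-153 °C − 13.1 °C)/0.1093 = -1520 W
From the inner boundary to the aerogel blanket/phenolic foam interface, ΣR_partial = 0.06418 K/W.
T_interface = T_in − Q·ΣR_partial = -153 °C − (-1520)(0.06418) = -55.4 °C

T = -55.4 °C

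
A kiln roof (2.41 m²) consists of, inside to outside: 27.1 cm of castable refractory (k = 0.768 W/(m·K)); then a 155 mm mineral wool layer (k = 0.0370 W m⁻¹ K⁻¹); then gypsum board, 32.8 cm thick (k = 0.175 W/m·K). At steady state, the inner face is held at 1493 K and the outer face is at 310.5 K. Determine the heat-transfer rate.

Q = 444 W

Series thermal resistances, inner to outer:
  R_castable refractory = L/(kA) = 0.271/(0.768·2.41) = 0.1464 K/W
  R_mineral wool = L/(kA) = 0.155/(0.0370·2.41) = 1.738 K/W
  R_gypsum board = L/(kA) = 0.328/(0.175·2.41) = 0.7777 K/W
ΣR = 0.1464 + 1.738 + 0.7777 = 2.662 K/W
Q = ΔT/ΣR = (1493 K − 310.5 K)/2.662 = 444 W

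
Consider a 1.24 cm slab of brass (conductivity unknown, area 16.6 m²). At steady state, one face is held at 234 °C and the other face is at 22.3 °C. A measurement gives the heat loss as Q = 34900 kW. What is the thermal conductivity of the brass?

k = 123 W/m·K

ΣR = ΔT/Q = |234 − 22.3|/3.49×10^7 = 6.066×10^-6 K/W
L/(kA) = 6.066×10^-6 ⇒ k = 0.0124/(6.066×10^-6·16.6) = 123 W/m·K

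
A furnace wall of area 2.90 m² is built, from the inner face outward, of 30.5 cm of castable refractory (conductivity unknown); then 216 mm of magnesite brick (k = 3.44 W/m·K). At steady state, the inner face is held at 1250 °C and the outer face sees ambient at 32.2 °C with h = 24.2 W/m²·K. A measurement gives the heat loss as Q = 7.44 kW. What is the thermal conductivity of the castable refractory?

ΣR = ΔT/Q = |1250 − 32.2|/7440 = 0.1637 K/W
Known resistances:
  R_magnesite brick = L/(kA) = 0.216/(3.44·2.90) = 0.02165 K/W
  R_conv,out = 1/(hA) = 1/(24.2·2.90) = 0.01425 K/W
R_castable refractory = ΣR − ΣR_known = 0.1637 − 0.03590 = 0.1278 K/W
L/(kA) = 0.1278 ⇒ k = 0.305/(0.1278·2.90) = 0.823 W/m·K

k = 0.823 W/m·K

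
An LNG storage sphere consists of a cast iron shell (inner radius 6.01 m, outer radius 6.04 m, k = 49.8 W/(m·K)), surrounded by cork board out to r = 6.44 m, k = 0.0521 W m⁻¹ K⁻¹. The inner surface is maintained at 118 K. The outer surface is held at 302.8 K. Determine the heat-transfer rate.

Treat each layer as a resistance in series:
  R_cast iron = (1/6.01 − 1/6.04)/(4πk) = 8.264×10^-4/(4π·49.8) = 1.321×10^-6 K/W
  R_cork board = (1/6.04 − 1/6.44)/(4πk) = 0.01028/(4π·0.0521) = 0.01571 K/W
ΣR = 1.321×10^-6 + 0.01571 = 0.01571 K/W
Q = ΔT/ΣR = (118 K − 302.8 K)/0.01571 = -11800 W
(Negative Q ⇒ heat flows inward; heat gain = 11800 W.)

Q = 11.8 kW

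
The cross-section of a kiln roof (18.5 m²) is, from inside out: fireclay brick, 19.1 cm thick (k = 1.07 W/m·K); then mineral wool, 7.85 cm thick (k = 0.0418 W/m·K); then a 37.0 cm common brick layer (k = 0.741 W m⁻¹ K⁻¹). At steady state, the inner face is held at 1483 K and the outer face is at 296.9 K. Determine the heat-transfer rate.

Q = 8.59 kW

Resistance network (inner→outer):
  R_fireclay brick = L/(kA) = 0.191/(1.07·18.5) = 0.009649 K/W
  R_mineral wool = L/(kA) = 0.0785/(0.0418·18.5) = 0.1015 K/W
  R_common brick = L/(kA) = 0.370/(0.741·18.5) = 0.02699 K/W
ΣR = 0.009649 + 0.1015 + 0.02699 = 0.1381 K/W
Q = ΔT/ΣR = (1483 K − 296.9 K)/0.1381 = 8590 W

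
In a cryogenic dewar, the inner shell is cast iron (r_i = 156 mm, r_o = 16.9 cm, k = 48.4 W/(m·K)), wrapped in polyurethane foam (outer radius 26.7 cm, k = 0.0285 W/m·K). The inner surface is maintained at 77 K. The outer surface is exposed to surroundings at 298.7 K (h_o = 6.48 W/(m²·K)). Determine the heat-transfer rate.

Series thermal resistances, inner to outer:
  R_cast iron = (1/0.156 − 1/0.169)/(4πk) = 0.4931/(4π·48.4) = 8.107×10^-4 K/W
  R_polyurethane foam = (1/0.169 − 1/0.267)/(4πk) = 2.172/(4π·0.0285) = 6.064 K/W
  R_conv,out = 1/(4πr²h) = 1/(4π·0.267²·6.48) = 0.1723 K/W
ΣR = 8.107×10^-4 + 6.064 + 0.1723 = 6.237 K/W
Q = ΔT/ΣR = (77 K − 298.7 K)/6.237 = -35.5 W
(Negative Q ⇒ heat flows inward; heat gain = 35.5 W.)

Q = 35.5 W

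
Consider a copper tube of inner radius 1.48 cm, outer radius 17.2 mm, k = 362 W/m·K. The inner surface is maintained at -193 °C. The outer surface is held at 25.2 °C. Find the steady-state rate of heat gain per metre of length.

Q' = 2πk·ΔT/ln(r₂/r₁) = 2π × 362 × 218.2 / ln(0.0172/0.0148) = 3.30×10^6 W/m

Q' = 3300 kW/m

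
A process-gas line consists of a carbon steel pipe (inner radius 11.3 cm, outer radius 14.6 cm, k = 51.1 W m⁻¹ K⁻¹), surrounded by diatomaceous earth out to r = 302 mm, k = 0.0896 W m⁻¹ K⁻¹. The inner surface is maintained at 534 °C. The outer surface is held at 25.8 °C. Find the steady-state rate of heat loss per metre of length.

Q' = 393 W/m

Resistance network (inner→outer):
  R'_carbon steel = ln(0.146/0.113)/(2πk) = 0.2562/(2π·51.1) = 7.980×10^-4 m·K/W
  R'_diatomaceous earth = ln(0.302/0.146)/(2πk) = 0.7268/(2π·0.0896) = 1.291 m·K/W
ΣR = 7.980×10^-4 + 1.291 = 1.292 m·K/W
Q' = ΔT/ΣR = (534 °C − 25.8 °C)/1.292 = 393 W/m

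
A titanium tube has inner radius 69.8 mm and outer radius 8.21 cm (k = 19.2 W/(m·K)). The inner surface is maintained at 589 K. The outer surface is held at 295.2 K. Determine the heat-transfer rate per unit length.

Q' = 2πk·ΔT/ln(r₂/r₁) = 2π × 19.2 × 293.8 / ln(0.0821/0.0698) = 2.18×10^5 W/m

Q' = 2.18×10^5 W/m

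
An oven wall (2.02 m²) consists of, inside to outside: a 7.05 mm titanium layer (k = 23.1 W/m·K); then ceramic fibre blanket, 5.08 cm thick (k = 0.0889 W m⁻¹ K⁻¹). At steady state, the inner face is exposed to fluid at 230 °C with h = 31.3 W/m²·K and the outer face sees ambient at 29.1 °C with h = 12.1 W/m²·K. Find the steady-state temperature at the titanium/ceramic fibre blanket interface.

T = 221 °C

Series thermal resistances, inner to outer:
  R_conv,in = 1/(hA) = 1/(31.3·2.02) = 0.01582 K/W
  R_titanium = L/(kA) = 0.00705/(23.1·2.02) = 1.511×10^-4 K/W
  R_ceramic fibre blanket = L/(kA) = 0.0508/(0.0889·2.02) = 0.2829 K/W
  R_conv,out = 1/(hA) = 1/(12.1·2.02) = 0.04091 K/W
ΣR = 0.01582 + 1.511×10^-4 + 0.2829 + 0.04091 = 0.3398 K/W
Q = ΔT/ΣR = (230 °C − 29.1 °C)/0.3398 = 591.2 W
From the inner boundary to the titanium/ceramic fibre blanket interface, ΣR_partial = 0.01597 K/W.
T_interface = T_in − Q·ΣR_partial = 230 °C − (591.2)(0.01597) = 221 °C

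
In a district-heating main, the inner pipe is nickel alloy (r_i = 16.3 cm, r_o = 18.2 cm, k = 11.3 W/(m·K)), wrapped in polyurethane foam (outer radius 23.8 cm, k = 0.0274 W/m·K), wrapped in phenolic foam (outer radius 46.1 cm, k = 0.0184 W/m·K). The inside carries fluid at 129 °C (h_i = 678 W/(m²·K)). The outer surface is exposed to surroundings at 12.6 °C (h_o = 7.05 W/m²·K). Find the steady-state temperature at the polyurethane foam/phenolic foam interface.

Series thermal resistances, inner to outer:
  R'_conv,in = 1/(2πr h) = 1/(2π·0.163·678) = 0.001440 m·K/W
  R'_nickel alloy = ln(0.182/0.163)/(2πk) = 0.1103/(2π·11.3) = 0.001553 m·K/W
  R'_polyurethane foam = ln(0.238/0.182)/(2πk) = 0.2683/(2π·0.0274) = 1.558 m·K/W
  R'_phenolic foam = ln(0.461/0.238)/(2πk) = 0.6611/(2π·0.0184) = 5.719 m·K/W
  R'_conv,out = 1/(2πr h) = 1/(2π·0.461·7.05) = 0.04897 m·K/W
ΣR = 0.001440 + 0.001553 + 1.558 + 5.719 + 0.04897 = 7.329 m·K/W
Q' = ΔT/ΣR = (129 °C − 12.6 °C)/7.329 = 15.88 W/m
From the inner boundary to the polyurethane foam/phenolic foam interface, ΣR_partial = 1.561 m·K/W.
T_interface = T_in − Q'·ΣR_partial = 129 °C − (15.88)(1.561) = 104 °C

T = 104 °C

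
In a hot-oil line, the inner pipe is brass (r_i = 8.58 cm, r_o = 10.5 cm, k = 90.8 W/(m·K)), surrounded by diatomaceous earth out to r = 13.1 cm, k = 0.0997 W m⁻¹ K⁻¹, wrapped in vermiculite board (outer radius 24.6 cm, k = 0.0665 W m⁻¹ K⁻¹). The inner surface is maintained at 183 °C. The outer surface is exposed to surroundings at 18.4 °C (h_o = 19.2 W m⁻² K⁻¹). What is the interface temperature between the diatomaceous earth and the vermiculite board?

Series thermal resistances, inner to outer:
  R'_brass = ln(0.105/0.0858)/(2πk) = 0.2019/(2π·90.8) = 3.540×10^-4 m·K/W
  R'_diatomaceous earth = ln(0.131/0.105)/(2πk) = 0.2212/(2π·0.0997) = 0.3532 m·K/W
  R'_vermiculite board = ln(0.246/0.131)/(2πk) = 0.6301/(2π·0.0665) = 1.508 m·K/W
  R'_conv,out = 1/(2πr h) = 1/(2π·0.246·19.2) = 0.03370 m·K/W
ΣR = 3.540×10^-4 + 0.3532 + 1.508 + 0.03370 = 1.895 m·K/W
Q' = ΔT/ΣR = (183 °C − 18.4 °C)/1.895 = 86.86 W/m
From the inner boundary to the diatomaceous earth/vermiculite board interface, ΣR_partial = 0.3536 m·K/W.
T_interface = T_in − Q'·ΣR_partial = 183 °C − (86.86)(0.3536) = 152 °C

T = 152 °C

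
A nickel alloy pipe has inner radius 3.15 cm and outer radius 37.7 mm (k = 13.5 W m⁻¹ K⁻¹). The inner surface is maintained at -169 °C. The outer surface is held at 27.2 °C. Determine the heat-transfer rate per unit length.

Q' = 92.6 kW/m

Q' = 2πk·ΔT/ln(r₂/r₁) = 2π × 13.5 × 196.2 / ln(0.0377/0.0315) = 92600 W/m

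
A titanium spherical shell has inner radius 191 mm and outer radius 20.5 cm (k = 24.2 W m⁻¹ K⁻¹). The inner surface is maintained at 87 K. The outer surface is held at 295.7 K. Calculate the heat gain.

Q = 178 kW

Q = 4πk·ΔT/(1/r₁ − 1/r₂) = 4π × 24.2 × 208.7 / (1/0.191 − 1/0.205) = 1.78×10^5 W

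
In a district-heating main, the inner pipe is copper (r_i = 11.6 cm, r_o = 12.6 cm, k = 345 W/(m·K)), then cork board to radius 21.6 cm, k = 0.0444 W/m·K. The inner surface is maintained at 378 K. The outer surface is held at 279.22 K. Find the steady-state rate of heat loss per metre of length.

Q' = 51.1 W/m

Resistance network (inner→outer):
  R'_copper = ln(0.126/0.116)/(2πk) = 0.08269/(2π·345) = 3.815×10^-5 m·K/W
  R'_cork board = ln(0.216/0.126)/(2πk) = 0.5390/(2π·0.0444) = 1.932 m·K/W
ΣR = 3.815×10^-5 + 1.932 = 1.932 m·K/W
Q' = ΔT/ΣR = (378 K − 279.22 K)/1.932 = 51.1 W/m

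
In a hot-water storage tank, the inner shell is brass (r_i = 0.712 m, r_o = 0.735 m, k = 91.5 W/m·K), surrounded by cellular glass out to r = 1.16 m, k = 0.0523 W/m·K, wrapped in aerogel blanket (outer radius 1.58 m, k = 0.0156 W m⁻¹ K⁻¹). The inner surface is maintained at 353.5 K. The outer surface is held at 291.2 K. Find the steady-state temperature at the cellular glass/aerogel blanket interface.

Resistance network (inner→outer):
  R_brass = (1/0.712 − 1/0.735)/(4πk) = 0.04395/(4π·91.5) = 3.822×10^-5 K/W
  R_cellular glass = (1/0.735 − 1/1.16)/(4πk) = 0.4985/(4π·0.0523) = 0.7585 K/W
  R_aerogel blanket = (1/1.16 − 1/1.58)/(4πk) = 0.2292/(4π·0.0156) = 1.169 K/W
ΣR = 3.822×10^-5 + 0.7585 + 1.169 = 1.928 K/W
Q = ΔT/ΣR = (353.5 K − 291.2 K)/1.928 = 32.31 W
From the inner boundary to the cellular glass/aerogel blanket interface, ΣR_partial = 0.7585 K/W.
T_interface = T_in − Q·ΣR_partial = 353.5 K − (32.31)(0.7585) = 329.0 K

T = 329.0 K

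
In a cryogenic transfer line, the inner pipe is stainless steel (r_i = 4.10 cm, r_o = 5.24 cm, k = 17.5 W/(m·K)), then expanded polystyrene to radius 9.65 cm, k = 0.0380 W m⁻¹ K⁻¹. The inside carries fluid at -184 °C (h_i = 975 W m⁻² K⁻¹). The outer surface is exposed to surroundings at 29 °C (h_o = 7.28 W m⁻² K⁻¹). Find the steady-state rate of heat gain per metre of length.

Q' = 76.3 W/m

Treat each layer as a resistance in series:
  R'_conv,in = 1/(2πr h) = 1/(2π·0.0410·975) = 0.003981 m·K/W
  R'_stainless steel = ln(0.0524/0.0410)/(2πk) = 0.2453/(2π·17.5) = 0.002231 m·K/W
  R'_expanded polystyrene = ln(0.0965/0.0524)/(2πk) = 0.6106/(2π·0.0380) = 2.558 m·K/W
  R'_conv,out = 1/(2πr h) = 1/(2π·0.0965·7.28) = 0.2265 m·K/W
ΣR = 0.003981 + 0.002231 + 2.558 + 0.2265 = 2.791 m·K/W
Q' = ΔT/ΣR = (-184 °C − 29 °C)/2.791 = -76.3 W/m
(Negative Q' ⇒ heat flows inward; heat gain = 76.3 W/m.)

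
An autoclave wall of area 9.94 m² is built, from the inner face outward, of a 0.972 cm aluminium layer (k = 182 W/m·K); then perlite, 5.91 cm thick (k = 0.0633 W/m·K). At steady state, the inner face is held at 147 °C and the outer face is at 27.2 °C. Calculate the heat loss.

Q = 1280 W

Treat each layer as a resistance in series:
  R_aluminium = L/(kA) = 0.00972/(182·9.94) = 5.373×10^-6 K/W
  R_perlite = L/(kA) = 0.0591/(0.0633·9.94) = 0.09393 K/W
ΣR = 5.373×10^-6 + 0.09393 = 0.09394 K/W
Q = ΔT/ΣR = (147 °C − 27.2 °C)/0.09394 = 1280 W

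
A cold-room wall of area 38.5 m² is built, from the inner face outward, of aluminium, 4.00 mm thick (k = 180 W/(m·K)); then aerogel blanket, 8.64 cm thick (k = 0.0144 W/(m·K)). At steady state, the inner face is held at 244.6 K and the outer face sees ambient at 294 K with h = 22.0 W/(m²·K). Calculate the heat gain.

Q = 315 W

Resistance network (inner→outer):
  R_aluminium = L/(kA) = 0.00400/(180·38.5) = 5.772×10^-7 K/W
  R_aerogel blanket = L/(kA) = 0.0864/(0.0144·38.5) = 0.1558 K/W
  R_conv,out = 1/(hA) = 1/(22.0·38.5) = 0.001181 K/W
ΣR = 5.772×10^-7 + 0.1558 + 0.001181 = 0.1570 K/W
Q = ΔT/ΣR = (244.6 K − 294 K)/0.1570 = -315 W
(Negative Q ⇒ heat flows inward; heat gain = 315 W.)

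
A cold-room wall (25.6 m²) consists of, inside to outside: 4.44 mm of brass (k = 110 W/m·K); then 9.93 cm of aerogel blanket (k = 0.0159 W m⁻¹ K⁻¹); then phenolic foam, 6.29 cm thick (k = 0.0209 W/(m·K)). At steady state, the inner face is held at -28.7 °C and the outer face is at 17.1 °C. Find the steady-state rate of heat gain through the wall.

Q = 127 W

Treat each layer as a resistance in series:
  R_brass = L/(kA) = 0.00444/(110·25.6) = 1.577×10^-6 K/W
  R_aerogel blanket = L/(kA) = 0.0993/(0.0159·25.6) = 0.2440 K/W
  R_phenolic foam = L/(kA) = 0.0629/(0.0209·25.6) = 0.1176 K/W
ΣR = 1.577×10^-6 + 0.2440 + 0.1176 = 0.3616 K/W
Q = ΔT/ΣR = (-28.7 °C − 17.1 °C)/0.3616 = -127 W
(Negative Q ⇒ heat flows inward; heat gain = 127 W.)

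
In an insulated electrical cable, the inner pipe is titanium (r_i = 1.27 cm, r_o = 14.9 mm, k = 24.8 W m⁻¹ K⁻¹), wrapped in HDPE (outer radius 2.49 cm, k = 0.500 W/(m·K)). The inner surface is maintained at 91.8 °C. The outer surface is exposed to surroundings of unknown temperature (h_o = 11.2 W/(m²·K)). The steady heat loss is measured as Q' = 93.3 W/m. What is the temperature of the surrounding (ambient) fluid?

T_out = 23.2 °C

Series resistances:
  R'_titanium = ln(0.0149/0.0127)/(2πk) = 0.1598/(2π·24.8) = 0.001025 m·K/W
  R'_HDPE = ln(0.0249/0.0149)/(2πk) = 0.5135/(2π·0.500) = 0.1635 m·K/W
  R'_conv,out = 1/(2πr h) = 1/(2π·0.0249·11.2) = 0.5707 m·K/W
ΣR = 0.7352 m·K/W
ΔT = Q'·ΣR = 93.3 × 0.7352 = 68.59 K
Heat flows outward, so T_out = T_in − ΔT = 91.8 − 68.59 = 23.2 °C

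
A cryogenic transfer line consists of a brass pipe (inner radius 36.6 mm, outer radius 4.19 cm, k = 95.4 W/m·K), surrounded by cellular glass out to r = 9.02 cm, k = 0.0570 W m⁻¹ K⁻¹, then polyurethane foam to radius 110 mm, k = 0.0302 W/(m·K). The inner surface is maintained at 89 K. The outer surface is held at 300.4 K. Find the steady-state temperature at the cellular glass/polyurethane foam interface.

T = 231.0 K

Series thermal resistances, inner to outer:
  R'_brass = ln(0.0419/0.0366)/(2πk) = 0.1352/(2π·95.4) = 2.256×10^-4 m·K/W
  R'_cellular glass = ln(0.0902/0.0419)/(2πk) = 0.7667/(2π·0.0570) = 2.141 m·K/W
  R'_polyurethane foam = ln(0.110/0.0902)/(2πk) = 0.1985/(2π·0.0302) = 1.046 m·K/W
ΣR = 2.256×10^-4 + 2.141 + 1.046 = 3.187 m·K/W
Q' = ΔT/ΣR = (89 K − 300.4 K)/3.187 = -66.33 W/m
From the inner boundary to the cellular glass/polyurethane foam interface, ΣR_partial = 2.141 m·K/W.
T_interface = T_in − Q'·ΣR_partial = 89 K − (-66.33)(2.141) = 231.0 K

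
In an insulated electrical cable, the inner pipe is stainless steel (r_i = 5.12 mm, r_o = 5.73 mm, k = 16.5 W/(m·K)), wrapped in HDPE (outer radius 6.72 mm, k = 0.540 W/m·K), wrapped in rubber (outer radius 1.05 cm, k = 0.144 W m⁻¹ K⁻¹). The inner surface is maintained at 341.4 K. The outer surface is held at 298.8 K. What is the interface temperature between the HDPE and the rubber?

T = 337.6 K

Resistance network (inner→outer):
  R'_stainless steel = ln(0.00573/0.00512)/(2πk) = 0.1126/(2π·16.5) = 0.001086 m·K/W
  R'_HDPE = ln(0.00672/0.00573)/(2πk) = 0.1594/(2π·0.540) = 0.04697 m·K/W
  R'_rubber = ln(0.0105/0.00672)/(2πk) = 0.4463/(2π·0.144) = 0.4933 m·K/W
ΣR = 0.001086 + 0.04697 + 0.4933 = 0.5414 m·K/W
Q' = ΔT/ΣR = (341.4 K − 298.8 K)/0.5414 = 78.68 W/m
From the inner boundary to the HDPE/rubber interface, ΣR_partial = 0.04806 m·K/W.
T_interface = T_in − Q'·ΣR_partial = 341.4 K − (78.68)(0.04806) = 337.6 K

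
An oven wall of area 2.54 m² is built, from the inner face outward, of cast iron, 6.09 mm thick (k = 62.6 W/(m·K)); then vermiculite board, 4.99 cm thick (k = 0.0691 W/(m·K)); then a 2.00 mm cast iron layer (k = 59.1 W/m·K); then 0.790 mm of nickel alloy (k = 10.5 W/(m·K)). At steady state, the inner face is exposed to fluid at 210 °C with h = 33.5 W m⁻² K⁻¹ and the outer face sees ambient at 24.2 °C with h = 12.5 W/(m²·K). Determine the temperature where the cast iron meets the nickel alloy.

T = 42.1 °C

Series thermal resistances, inner to outer:
  R_conv,in = 1/(hA) = 1/(33.5·2.54) = 0.01175 K/W
  R_cast iron = L/(kA) = 0.00609/(62.6·2.54) = 3.830×10^-5 K/W
  R_vermiculite board = L/(kA) = 0.0499/(0.0691·2.54) = 0.2843 K/W
  R_cast iron = L/(kA) = 0.00200/(59.1·2.54) = 1.332×10^-5 K/W
  R_nickel alloy = L/(kA) = 7.90×10^-4/(10.5·2.54) = 2.962×10^-5 K/W
  R_conv,out = 1/(hA) = 1/(12.5·2.54) = 0.03150 K/W
ΣR = 0.01175 + 3.830×10^-5 + 0.2843 + 1.332×10^-5 + 2.962×10^-5 + 0.03150 = 0.3276 K/W
Q = ΔT/ΣR = (210 °C − 24.2 °C)/0.3276 = 567.2 W
From the inner boundary to the cast iron/nickel alloy interface, ΣR_partial = 0.2961 K/W.
T_interface = T_in − Q·ΣR_partial = 210 °C − (567.2)(0.2961) = 42.1 °C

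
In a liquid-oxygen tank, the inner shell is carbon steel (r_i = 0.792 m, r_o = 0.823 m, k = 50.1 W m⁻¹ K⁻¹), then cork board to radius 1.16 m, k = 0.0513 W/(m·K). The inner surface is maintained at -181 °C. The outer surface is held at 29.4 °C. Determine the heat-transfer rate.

Series thermal resistances, inner to outer:
  R_carbon steel = (1/0.792 − 1/0.823)/(4πk) = 0.04756/(4π·50.1) = 7.554×10^-5 K/W
  R_cork board = (1/0.823 − 1/1.16)/(4πk) = 0.3530/(4π·0.0513) = 0.5476 K/W
ΣR = 7.554×10^-5 + 0.5476 = 0.5477 K/W
Q = ΔT/ΣR = (-181 °C − 29.4 °C)/0.5477 = -384 W
(Negative Q ⇒ heat flows inward; heat gain = 384 W.)

Q = 384 W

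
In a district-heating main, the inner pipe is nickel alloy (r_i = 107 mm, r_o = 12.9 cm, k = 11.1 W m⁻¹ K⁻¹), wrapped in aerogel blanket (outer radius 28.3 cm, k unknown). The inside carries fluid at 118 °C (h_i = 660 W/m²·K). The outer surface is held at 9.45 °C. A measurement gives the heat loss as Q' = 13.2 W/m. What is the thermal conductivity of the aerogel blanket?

ΣR = ΔT/Q' = |118 − 9.45|/13.2 = 8.223 m·K/W
Known resistances:
  R'_conv,in = 1/(2πr h) = 1/(2π·0.107·660) = 0.002254 m·K/W
  R'_nickel alloy = ln(0.129/0.107)/(2πk) = 0.1870/(2π·11.1) = 0.002681 m·K/W
R_aerogel blanket = ΣR − ΣR_known = 8.223 − 0.004935 = 8.218 m·K/W
ln(r₂/r₁)/(2πk) = 8.218 ⇒ k = 0.7856/(2π·8.218) = 0.0152 W/m·K

k = 0.0152 W/m·K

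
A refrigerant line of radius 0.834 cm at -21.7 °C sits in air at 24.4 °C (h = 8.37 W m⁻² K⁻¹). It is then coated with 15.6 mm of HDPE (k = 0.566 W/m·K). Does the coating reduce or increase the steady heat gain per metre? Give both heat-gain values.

increases: 20.2 → 42.3 W/m

Critical radius for a cylinder: r_cr = k/h = 0.0676 m = 6.76 cm.
Outer radius after coating: r₂ = 0.00834 + 0.0156 = 0.02394 m.
Since r₁ < r_cr and r₂ ≤ r_cr, the coating moves toward the maximum at r_cr — heat gain rises.
Bare: R = 1/(2πr₁h) = 2.280 m·K/W; Q = 46.1/2.280 = 20.2 W/m.
Coated: R = R_cond + R_conv = 1.091 m·K/W; Q = 46.1/1.091 = 42.3 W/m.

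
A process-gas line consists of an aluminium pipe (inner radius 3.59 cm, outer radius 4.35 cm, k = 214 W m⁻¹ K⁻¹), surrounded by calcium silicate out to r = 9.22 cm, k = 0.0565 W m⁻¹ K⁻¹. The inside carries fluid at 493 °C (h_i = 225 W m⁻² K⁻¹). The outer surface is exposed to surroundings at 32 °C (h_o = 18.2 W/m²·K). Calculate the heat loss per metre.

Treat each layer as a resistance in series:
  R'_conv,in = 1/(2πr h) = 1/(2π·0.0359·225) = 0.01970 m·K/W
  R'_aluminium = ln(0.0435/0.0359)/(2πk) = 0.1920/(2π·214) = 1.428×10^-4 m·K/W
  R'_calcium silicate = ln(0.0922/0.0435)/(2πk) = 0.7512/(2π·0.0565) = 2.116 m·K/W
  R'_conv,out = 1/(2πr h) = 1/(2π·0.0922·18.2) = 0.09485 m·K/W
ΣR = 0.01970 + 1.428×10^-4 + 2.116 + 0.09485 = 2.231 m·K/W
Q' = ΔT/ΣR = (493 °C − 32 °C)/2.231 = 207 W/m

Q' = 207 W/m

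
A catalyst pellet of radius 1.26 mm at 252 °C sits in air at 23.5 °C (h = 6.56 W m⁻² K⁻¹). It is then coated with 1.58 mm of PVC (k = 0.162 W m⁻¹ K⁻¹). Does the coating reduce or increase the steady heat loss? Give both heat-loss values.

Critical radius for a sphere: r_cr = 2k/h = 0.0494 m = 4.94 cm.
Outer radius after coating: r₂ = 0.00126 + 0.00158 = 0.00284 m.
Since r₁ < r_cr and r₂ ≤ r_cr, the coating moves toward the maximum at r_cr — heat loss rises.
Bare: R = 1/(4πr₁²h) = 7641 K/W; Q = 228.5/7641 = 0.0299 W.
Coated: R = R_cond + R_conv = 1721 K/W; Q = 228.5/1721 = 0.133 W.

increases: 0.0299 → 0.133 W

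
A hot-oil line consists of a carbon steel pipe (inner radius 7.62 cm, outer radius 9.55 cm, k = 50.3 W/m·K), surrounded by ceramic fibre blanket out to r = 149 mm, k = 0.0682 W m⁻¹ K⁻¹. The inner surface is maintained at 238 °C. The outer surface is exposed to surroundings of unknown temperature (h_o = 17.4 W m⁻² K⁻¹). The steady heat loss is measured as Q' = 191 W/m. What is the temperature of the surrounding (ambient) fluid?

T_out = 27.9 °C

Sum the resistances:
  R'_carbon steel = ln(0.0955/0.0762)/(2πk) = 0.2258/(2π·50.3) = 7.143×10^-4 m·K/W
  R'_ceramic fibre blanket = ln(0.149/0.0955)/(2πk) = 0.4448/(2π·0.0682) = 1.038 m·K/W
  R'_conv,out = 1/(2πr h) = 1/(2π·0.149·17.4) = 0.06139 m·K/W
ΣR = 1.100 m·K/W
ΔT = Q'·ΣR = 191 × 1.100 = 210.1 K
Heat flows outward, so T_out = T_in − ΔT = 238 − 210.1 = 27.9 °C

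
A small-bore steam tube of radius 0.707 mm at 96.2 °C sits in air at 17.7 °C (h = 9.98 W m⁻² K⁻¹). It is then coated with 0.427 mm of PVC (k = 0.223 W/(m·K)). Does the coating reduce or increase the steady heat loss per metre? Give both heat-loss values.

increases: 3.48 → 5.45 W/m

Critical radius for a cylinder: r_cr = k/h = 0.0223 m = 2.23 cm.
Outer radius after coating: r₂ = 7.07×10^-4 + 4.27×10^-4 = 0.001134 m.
Since r₁ < r_cr and r₂ ≤ r_cr, the coating moves toward the maximum at r_cr — heat loss rises.
Bare: R = 1/(2πr₁h) = 22.56 m·K/W; Q = 78.5/22.56 = 3.48 W/m.
Coated: R = R_cond + R_conv = 14.40 m·K/W; Q = 78.5/14.40 = 5.45 W/m.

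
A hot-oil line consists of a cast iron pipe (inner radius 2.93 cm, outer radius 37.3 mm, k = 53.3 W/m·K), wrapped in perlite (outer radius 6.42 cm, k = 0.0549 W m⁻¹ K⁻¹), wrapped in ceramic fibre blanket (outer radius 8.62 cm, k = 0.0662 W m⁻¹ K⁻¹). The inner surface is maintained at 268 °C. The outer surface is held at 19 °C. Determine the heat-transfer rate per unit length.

Series thermal resistances, inner to outer:
  R'_cast iron = ln(0.0373/0.0293)/(2πk) = 0.2414/(2π·53.3) = 7.208×10^-4 m·K/W
  R'_perlite = ln(0.0642/0.0373)/(2πk) = 0.5430/(2π·0.0549) = 1.574 m·K/W
  R'_ceramic fibre blanket = ln(0.0862/0.0642)/(2πk) = 0.2947/(2π·0.0662) = 0.7084 m·K/W
ΣR = 7.208×10^-4 + 1.574 + 0.7084 = 2.283 m·K/W
Q' = ΔT/ΣR = (268 °C − 19 °C)/2.283 = 109 W/m

Q' = 109 W/m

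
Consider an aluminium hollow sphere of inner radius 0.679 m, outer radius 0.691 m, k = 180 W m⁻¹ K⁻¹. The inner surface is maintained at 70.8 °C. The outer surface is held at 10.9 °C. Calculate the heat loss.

Q = 5300 kW

Q = 4πk·ΔT/(1/r₁ − 1/r₂) = 4π × 180 × 59.9 / (1/0.679 − 1/0.691) = 5.30×10^6 W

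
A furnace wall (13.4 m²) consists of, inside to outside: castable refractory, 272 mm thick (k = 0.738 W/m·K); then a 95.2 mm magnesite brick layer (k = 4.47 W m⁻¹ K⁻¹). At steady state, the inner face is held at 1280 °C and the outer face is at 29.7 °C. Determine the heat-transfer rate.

Series thermal resistances, inner to outer:
  R_castable refractory = L/(kA) = 0.272/(0.738·13.4) = 0.02750 K/W
  R_magnesite brick = L/(kA) = 0.0952/(4.47·13.4) = 0.001589 K/W
ΣR = 0.02750 + 0.001589 = 0.02909 K/W
Q = ΔT/ΣR = (1280 °C − 29.7 °C)/0.02909 = 43000 W

Q = 43.0 kW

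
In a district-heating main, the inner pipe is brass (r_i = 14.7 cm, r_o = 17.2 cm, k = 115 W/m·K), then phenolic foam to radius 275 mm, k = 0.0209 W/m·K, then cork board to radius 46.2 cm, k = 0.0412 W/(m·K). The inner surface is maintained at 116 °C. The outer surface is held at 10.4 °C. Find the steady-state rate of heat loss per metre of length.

Q' = 18.9 W/m

Resistance network (inner→outer):
  R'_brass = ln(0.172/0.147)/(2πk) = 0.1571/(2π·115) = 2.174×10^-4 m·K/W
  R'_phenolic foam = ln(0.275/0.172)/(2πk) = 0.4693/(2π·0.0209) = 3.574 m·K/W
  R'_cork board = ln(0.462/0.275)/(2πk) = 0.5188/(2π·0.0412) = 2.004 m·K/W
ΣR = 2.174×10^-4 + 3.574 + 2.004 = 5.578 m·K/W
Q' = ΔT/ΣR = (116 °C − 10.4 °C)/5.578 = 18.9 W/m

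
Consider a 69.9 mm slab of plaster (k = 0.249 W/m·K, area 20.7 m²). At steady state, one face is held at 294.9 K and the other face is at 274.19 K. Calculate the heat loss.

Q = 1530 W

Q = kA·ΔT/L = 0.249 × 20.7 × |294.9 K − 274.19 K| / 0.0699 = 1530 W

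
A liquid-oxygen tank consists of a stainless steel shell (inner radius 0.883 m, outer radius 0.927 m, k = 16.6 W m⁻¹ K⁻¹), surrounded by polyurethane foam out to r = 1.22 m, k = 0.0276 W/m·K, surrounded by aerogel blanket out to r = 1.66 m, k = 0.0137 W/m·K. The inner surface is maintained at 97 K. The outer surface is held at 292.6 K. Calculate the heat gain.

Q = 97.4 W

Treat each layer as a resistance in series:
  R_stainless steel = (1/0.883 − 1/0.927)/(4πk) = 0.05375/(4π·16.6) = 2.577×10^-4 K/W
  R_polyurethane foam = (1/0.927 − 1/1.22)/(4πk) = 0.2591/(4π·0.0276) = 0.7470 K/W
  R_aerogel blanket = (1/1.22 − 1/1.66)/(4πk) = 0.2173/(4π·0.0137) = 1.262 K/W
ΣR = 2.577×10^-4 + 0.7470 + 1.262 = 2.009 K/W
Q = ΔT/ΣR = (97 K − 292.6 K)/2.009 = -97.4 W
(Negative Q ⇒ heat flows inward; heat gain = 97.4 W.)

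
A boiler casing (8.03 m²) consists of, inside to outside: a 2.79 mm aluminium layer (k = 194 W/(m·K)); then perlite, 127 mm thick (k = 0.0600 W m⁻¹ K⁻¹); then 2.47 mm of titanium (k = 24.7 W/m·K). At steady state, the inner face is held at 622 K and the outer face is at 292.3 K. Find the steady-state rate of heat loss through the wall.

Q = 1250 W

Series thermal resistances, inner to outer:
  R_aluminium = L/(kA) = 0.00279/(194·8.03) = 1.791×10^-6 K/W
  R_perlite = L/(kA) = 0.127/(0.0600·8.03) = 0.2636 K/W
  R_titanium = L/(kA) = 0.00247/(24.7·8.03) = 1.245×10^-5 K/W
ΣR = 1.791×10^-6 + 0.2636 + 1.245×10^-5 = 0.2636 K/W
Q = ΔT/ΣR = (622 K − 292.3 K)/0.2636 = 1250 W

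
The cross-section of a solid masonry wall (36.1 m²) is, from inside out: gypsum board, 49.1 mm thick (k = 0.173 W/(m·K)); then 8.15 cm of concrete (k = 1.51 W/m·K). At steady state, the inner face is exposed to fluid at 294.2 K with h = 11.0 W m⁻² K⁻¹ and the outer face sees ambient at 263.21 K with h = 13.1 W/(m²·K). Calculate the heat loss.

Series thermal resistances, inner to outer:
  R_conv,in = 1/(hA) = 1/(11.0·36.1) = 0.002518 K/W
  R_gypsum board = L/(kA) = 0.0491/(0.173·36.1) = 0.007862 K/W
  R_concrete = L/(kA) = 0.0815/(1.51·36.1) = 0.001495 K/W
  R_conv,out = 1/(hA) = 1/(13.1·36.1) = 0.002115 K/W
ΣR = 0.002518 + 0.007862 + 0.001495 + 0.002115 = 0.01399 K/W
Q = ΔT/ΣR = (294.2 K − 263.21 K)/0.01399 = 2220 W

Q = 2.22 kW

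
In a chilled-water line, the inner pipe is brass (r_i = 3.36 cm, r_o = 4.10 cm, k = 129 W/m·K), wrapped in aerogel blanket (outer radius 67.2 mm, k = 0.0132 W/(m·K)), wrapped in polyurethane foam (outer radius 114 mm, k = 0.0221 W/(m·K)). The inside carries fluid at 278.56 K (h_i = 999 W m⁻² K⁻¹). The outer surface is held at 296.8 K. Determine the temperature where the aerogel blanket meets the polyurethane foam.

T = 289.7 K

Treat each layer as a resistance in series:
  R'_conv,in = 1/(2πr h) = 1/(2π·0.0336·999) = 0.004741 m·K/W
  R'_brass = ln(0.0410/0.0336)/(2πk) = 0.1990/(2π·129) = 2.456×10^-4 m·K/W
  R'_aerogel blanket = ln(0.0672/0.0410)/(2πk) = 0.4941/(2π·0.0132) = 5.957 m·K/W
  R'_polyurethane foam = ln(0.114/0.0672)/(2πk) = 0.5285/(2π·0.0221) = 3.806 m·K/W
ΣR = 0.004741 + 2.456×10^-4 + 5.957 + 3.806 = 9.768 m·K/W
Q' = ΔT/ΣR = (278.56 K − 296.8 K)/9.768 = -1.867 W/m
From the inner boundary to the aerogel blanket/polyurethane foam interface, ΣR_partial = 5.962 m·K/W.
T_interface = T_in − Q'·ΣR_partial = 278.56 K − (-1.867)(5.962) = 289.7 K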